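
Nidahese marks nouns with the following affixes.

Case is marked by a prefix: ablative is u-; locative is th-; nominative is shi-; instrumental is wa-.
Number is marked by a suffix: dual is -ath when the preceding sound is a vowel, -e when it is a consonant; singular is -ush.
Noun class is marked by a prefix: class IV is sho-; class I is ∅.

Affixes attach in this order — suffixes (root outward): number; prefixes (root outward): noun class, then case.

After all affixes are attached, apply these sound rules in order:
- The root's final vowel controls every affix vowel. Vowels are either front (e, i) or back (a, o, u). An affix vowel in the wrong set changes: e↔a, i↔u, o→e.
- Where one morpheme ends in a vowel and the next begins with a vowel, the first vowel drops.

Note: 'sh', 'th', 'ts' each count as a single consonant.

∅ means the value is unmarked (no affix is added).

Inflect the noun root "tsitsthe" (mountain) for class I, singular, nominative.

Attach number singular -ush → tsitstheush.
noun class = class I: zero marking, form stays tsitstheush.
Attach case nominative shi- → shitsitstheush.
Apply vowel harmony: shitsitstheush → shitsitstheish.
Apply vowel deletion: shitsitstheish → shitsitsthish.

shitsitsthish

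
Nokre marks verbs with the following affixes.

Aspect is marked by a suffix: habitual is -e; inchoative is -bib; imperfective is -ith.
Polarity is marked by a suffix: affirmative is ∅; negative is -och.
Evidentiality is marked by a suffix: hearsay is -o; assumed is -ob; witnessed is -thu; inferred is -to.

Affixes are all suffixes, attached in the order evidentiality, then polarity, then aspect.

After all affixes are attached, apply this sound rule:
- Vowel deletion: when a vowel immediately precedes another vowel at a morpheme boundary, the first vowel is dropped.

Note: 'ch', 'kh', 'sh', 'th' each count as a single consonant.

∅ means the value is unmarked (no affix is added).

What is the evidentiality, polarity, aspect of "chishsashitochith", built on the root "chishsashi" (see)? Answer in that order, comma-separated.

inferred, negative, imperfective

Segment: chishsashi-to-och-ith.
evidentiality: -to → inferred.
polarity: -och → negative.
aspect: -ith → imperfective.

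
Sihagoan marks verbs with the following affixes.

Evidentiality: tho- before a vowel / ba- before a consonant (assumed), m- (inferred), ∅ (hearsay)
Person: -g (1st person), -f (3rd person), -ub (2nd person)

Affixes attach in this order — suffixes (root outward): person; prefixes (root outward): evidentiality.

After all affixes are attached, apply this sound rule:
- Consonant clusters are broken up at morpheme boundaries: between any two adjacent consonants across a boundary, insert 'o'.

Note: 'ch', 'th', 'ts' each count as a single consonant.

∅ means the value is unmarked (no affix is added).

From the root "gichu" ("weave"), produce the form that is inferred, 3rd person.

mogichuf

Attach evidentiality inferred m- → mgichu.
Attach person 3rd person -f → mgichuf.
Apply epenthesis: mgichuf → mogichuf.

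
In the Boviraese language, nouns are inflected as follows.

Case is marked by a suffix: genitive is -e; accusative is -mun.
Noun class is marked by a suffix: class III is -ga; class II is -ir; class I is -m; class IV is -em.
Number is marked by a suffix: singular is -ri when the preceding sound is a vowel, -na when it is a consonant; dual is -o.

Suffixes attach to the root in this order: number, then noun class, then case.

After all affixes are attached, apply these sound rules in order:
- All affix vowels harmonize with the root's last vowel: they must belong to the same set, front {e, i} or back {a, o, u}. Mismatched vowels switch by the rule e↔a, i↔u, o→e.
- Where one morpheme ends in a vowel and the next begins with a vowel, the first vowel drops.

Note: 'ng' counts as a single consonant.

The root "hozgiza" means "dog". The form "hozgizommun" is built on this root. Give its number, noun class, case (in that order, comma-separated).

Segment: hozgiza-o-m-mun.
number: -o → dual.
noun class: -m → class I.
case: -mun → accusative.

dual, class I, accusative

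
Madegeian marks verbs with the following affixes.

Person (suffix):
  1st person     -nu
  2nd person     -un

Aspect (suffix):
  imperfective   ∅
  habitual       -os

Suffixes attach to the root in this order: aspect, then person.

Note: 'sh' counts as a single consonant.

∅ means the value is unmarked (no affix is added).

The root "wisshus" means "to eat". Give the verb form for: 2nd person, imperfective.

wisshusun

aspect = imperfective: zero marking, form stays wisshus.
Attach person 2nd person -un → wisshusun.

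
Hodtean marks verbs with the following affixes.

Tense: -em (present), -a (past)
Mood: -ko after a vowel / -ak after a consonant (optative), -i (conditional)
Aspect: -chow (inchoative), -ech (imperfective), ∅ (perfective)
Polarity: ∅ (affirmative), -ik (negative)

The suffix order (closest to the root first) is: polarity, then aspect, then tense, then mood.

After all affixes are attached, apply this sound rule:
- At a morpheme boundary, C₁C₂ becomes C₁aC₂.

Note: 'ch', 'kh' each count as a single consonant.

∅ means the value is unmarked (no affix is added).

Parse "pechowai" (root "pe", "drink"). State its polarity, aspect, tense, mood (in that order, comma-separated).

Segment: pe-chow-a-i.
polarity: ∅ → affirmative.
aspect: -chow → inchoative.
tense: -a → past.
mood: -i → conditional.

affirmative, inchoative, past, conditional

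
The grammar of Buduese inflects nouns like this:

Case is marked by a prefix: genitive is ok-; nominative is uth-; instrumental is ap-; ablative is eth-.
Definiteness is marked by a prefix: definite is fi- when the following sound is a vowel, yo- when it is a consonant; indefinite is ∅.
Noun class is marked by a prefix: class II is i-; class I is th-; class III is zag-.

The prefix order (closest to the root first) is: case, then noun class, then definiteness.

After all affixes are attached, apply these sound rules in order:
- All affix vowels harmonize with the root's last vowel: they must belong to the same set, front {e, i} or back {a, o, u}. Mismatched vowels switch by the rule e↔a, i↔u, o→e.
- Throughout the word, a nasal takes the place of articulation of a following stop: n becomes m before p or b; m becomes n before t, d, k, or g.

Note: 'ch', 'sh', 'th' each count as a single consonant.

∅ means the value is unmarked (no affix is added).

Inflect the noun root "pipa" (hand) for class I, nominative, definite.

Attach case nominative uth- → uthpipa.
Attach noun class class I th- → thuthpipa.
Attach definiteness definite yo- (before consonant 'th') → yothuthpipa.
Vowel harmony: no change.
Nasal assimilation: no change.

yothuthpipa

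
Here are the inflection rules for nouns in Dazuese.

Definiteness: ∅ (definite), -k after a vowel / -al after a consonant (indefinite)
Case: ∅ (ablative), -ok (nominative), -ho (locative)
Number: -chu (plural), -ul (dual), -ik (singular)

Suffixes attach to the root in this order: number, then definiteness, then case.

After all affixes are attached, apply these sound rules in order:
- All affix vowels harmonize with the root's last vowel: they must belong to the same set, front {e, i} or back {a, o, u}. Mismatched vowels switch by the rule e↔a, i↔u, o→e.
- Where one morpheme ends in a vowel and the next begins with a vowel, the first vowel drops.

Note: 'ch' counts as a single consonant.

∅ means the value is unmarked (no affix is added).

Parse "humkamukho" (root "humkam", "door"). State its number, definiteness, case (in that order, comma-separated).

Segment: humkam-ik-ho.
number: -ik → singular.
definiteness: ∅ → definite.
case: -ho → locative.

singular, definite, locative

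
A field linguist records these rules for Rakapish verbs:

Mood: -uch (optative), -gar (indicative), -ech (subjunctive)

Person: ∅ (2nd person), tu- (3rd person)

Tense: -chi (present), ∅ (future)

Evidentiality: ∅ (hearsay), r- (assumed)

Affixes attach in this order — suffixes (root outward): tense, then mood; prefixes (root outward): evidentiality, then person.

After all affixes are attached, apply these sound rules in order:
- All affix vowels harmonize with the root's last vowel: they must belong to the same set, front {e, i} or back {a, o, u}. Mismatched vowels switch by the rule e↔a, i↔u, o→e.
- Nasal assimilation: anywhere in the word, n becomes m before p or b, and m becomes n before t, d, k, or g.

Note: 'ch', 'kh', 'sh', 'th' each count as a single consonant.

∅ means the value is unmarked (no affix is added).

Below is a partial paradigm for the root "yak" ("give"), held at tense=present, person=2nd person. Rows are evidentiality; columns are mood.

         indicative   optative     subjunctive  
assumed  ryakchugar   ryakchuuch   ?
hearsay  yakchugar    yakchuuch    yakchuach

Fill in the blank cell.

ryakchuach

Attach tense present -chi → yakchi.
Attach mood subjunctive -ech → yakchiech.
Attach evidentiality assumed r- → ryakchiech.
person = 2nd person: zero marking, form stays ryakchiech.
Apply vowel harmony: ryakchiech → ryakchuach.
Nasal assimilation: no change.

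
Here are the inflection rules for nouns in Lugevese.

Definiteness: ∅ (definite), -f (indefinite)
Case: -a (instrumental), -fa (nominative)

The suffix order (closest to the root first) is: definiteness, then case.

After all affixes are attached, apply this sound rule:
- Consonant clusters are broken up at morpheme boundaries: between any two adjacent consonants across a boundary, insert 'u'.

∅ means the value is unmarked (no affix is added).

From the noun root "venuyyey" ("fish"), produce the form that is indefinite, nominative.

venuyyeyufufa

Attach definiteness indefinite -f → venuyyeyf.
Attach case nominative -fa → venuyyeyffa.
Apply epenthesis: venuyyeyffa → venuyyeyufufa.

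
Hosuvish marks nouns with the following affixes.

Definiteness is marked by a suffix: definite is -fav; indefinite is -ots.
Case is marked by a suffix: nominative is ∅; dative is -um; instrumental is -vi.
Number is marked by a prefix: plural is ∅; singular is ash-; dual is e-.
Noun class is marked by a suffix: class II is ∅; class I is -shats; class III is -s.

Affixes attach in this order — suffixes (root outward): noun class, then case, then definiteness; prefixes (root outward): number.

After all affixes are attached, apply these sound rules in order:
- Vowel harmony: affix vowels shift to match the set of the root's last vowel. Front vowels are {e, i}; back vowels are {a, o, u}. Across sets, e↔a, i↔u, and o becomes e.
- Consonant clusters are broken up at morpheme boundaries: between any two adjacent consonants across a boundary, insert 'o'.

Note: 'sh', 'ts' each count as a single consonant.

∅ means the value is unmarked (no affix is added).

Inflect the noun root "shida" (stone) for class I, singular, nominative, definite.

Attach noun class class I -shats → shidashats.
case = nominative: zero marking, form stays shidashats.
Attach definiteness definite -fav → shidashatsfav.
Attach number singular ash- → ashshidashatsfav.
Vowel harmony: no change.
Apply epenthesis: ashshidashatsfav → ashoshidashatsofav.

ashoshidashatsofav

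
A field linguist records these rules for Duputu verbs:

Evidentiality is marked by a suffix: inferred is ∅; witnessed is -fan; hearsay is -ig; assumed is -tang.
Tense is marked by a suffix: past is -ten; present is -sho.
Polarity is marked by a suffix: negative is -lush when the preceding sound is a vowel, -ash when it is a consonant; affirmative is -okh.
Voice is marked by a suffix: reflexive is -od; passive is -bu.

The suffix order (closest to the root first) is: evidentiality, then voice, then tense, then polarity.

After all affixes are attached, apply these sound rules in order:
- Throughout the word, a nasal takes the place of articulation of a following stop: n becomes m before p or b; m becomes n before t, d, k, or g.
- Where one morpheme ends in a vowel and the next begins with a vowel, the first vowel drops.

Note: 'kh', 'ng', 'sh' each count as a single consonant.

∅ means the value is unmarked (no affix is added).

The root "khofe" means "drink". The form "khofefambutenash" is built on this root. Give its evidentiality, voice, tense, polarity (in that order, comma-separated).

witnessed, passive, past, negative

Segment: khofe-fan-bu-ten-ash.
evidentiality: -fan → witnessed.
voice: -bu → passive.
tense: -ten → past.
polarity: -lush/ash → negative.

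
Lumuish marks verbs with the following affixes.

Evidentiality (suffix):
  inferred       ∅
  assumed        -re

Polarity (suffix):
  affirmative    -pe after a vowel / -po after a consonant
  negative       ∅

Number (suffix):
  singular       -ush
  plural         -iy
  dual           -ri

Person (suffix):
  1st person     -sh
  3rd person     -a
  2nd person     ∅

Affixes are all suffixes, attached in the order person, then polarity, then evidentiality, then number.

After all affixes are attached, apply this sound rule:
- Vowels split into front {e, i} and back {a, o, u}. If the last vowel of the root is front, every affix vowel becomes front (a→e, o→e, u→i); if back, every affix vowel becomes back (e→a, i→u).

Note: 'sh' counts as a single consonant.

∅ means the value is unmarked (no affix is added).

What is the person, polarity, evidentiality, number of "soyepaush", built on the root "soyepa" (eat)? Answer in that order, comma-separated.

Segment: soyepa-ush.
person: ∅ → 2nd person.
polarity: ∅ → negative.
evidentiality: ∅ → inferred.
number: -ush → singular.

2nd person, negative, inferred, singular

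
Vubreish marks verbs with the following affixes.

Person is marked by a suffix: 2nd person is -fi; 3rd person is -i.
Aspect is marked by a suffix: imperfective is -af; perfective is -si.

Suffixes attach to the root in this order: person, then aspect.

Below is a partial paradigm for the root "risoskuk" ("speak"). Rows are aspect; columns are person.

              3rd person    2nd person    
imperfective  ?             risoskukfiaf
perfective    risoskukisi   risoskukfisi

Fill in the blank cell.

Attach person 3rd person -i → risoskuki.
Attach aspect imperfective -af → risoskukiaf.

risoskukiaf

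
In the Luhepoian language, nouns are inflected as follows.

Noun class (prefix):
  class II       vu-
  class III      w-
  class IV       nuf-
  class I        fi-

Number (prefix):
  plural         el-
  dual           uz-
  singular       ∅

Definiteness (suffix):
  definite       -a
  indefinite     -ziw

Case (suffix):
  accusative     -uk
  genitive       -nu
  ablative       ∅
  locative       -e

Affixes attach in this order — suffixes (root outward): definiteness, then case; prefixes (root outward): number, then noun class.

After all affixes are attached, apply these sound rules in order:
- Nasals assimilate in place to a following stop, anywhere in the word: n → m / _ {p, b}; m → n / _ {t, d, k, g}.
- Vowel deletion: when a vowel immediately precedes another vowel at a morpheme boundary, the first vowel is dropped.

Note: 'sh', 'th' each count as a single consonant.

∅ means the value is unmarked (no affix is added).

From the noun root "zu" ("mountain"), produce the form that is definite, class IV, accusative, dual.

nufuzzuk

Attach number dual uz- → uzzu.
Attach definiteness definite -a → uzzua.
Attach case accusative -uk → uzzuauk.
Attach noun class class IV nuf- → nufuzzuauk.
Nasal assimilation: no change.
Apply vowel deletion: nufuzzuauk → nufuzzuk.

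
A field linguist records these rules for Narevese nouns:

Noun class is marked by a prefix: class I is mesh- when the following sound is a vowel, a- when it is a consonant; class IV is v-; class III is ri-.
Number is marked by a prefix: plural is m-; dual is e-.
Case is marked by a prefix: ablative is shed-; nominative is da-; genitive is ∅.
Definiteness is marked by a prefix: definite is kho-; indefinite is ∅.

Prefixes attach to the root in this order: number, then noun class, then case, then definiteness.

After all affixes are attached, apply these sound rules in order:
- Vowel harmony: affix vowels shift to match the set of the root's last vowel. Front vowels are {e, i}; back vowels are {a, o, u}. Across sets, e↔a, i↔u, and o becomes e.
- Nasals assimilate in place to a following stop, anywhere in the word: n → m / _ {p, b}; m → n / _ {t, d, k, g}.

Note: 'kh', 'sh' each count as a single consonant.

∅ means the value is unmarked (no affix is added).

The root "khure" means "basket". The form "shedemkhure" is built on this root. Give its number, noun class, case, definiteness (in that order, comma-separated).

plural, class I, ablative, indefinite

Segment: shed-a-m-khure.
number: m- → plural.
noun class: mesh/a- → class I.
case: shed- → ablative.
definiteness: ∅ → indefinite.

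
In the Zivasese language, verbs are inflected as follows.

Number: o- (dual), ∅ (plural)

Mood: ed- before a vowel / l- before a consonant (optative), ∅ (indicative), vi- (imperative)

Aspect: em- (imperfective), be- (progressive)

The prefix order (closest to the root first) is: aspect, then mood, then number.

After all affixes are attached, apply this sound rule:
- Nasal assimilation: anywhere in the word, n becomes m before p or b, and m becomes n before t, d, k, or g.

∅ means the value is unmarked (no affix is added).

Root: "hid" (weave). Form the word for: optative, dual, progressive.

olbehid

Attach aspect progressive be- → behid.
Attach mood optative l- (before consonant 'b') → lbehid.
Attach number dual o- → olbehid.
Nasal assimilation: no change.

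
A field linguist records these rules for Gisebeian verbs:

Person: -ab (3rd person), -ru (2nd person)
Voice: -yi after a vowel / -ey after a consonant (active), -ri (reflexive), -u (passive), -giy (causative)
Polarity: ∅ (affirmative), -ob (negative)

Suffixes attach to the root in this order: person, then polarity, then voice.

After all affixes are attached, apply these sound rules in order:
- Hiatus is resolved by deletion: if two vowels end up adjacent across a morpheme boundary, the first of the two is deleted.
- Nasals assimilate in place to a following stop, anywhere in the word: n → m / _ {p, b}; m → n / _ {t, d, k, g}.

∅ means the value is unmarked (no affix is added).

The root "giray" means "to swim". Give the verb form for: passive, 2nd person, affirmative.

girayru

Attach person 2nd person -ru → girayru.
polarity = affirmative: zero marking, form stays girayru.
Attach voice passive -u → girayruu.
Apply vowel deletion: girayruu → girayru.
Nasal assimilation: no change.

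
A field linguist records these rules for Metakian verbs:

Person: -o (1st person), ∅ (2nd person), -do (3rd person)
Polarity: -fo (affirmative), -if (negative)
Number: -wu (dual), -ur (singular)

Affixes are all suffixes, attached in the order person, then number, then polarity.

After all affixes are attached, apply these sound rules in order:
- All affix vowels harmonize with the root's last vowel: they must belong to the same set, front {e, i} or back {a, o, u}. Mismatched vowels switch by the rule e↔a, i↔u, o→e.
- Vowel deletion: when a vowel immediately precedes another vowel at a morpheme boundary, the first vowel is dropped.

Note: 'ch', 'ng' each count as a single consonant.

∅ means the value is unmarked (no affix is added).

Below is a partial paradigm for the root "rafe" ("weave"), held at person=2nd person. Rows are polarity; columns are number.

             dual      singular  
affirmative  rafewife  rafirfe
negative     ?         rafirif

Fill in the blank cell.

rafewif

person = 2nd person: zero marking, form stays rafe.
Attach number dual -wu → rafewu.
Attach polarity negative -if → rafewuif.
Apply vowel harmony: rafewuif → rafewiif.
Apply vowel deletion: rafewiif → rafewif.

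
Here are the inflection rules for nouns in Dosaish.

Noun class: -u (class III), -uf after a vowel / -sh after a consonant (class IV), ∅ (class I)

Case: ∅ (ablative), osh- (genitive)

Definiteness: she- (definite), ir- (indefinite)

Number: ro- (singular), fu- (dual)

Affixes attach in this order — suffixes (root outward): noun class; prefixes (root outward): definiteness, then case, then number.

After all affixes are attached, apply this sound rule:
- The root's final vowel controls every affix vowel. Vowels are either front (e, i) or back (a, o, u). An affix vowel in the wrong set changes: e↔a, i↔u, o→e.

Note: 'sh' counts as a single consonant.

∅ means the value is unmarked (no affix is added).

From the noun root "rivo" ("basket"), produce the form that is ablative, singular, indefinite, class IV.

Attach definiteness indefinite ir- → irrivo.
case = ablative: zero marking, form stays irrivo.
Attach number singular ro- → roirrivo.
Attach noun class class IV -uf (after vowel 'o') → roirrivouf.
Apply vowel harmony: roirrivouf → rourrivouf.

rourrivouf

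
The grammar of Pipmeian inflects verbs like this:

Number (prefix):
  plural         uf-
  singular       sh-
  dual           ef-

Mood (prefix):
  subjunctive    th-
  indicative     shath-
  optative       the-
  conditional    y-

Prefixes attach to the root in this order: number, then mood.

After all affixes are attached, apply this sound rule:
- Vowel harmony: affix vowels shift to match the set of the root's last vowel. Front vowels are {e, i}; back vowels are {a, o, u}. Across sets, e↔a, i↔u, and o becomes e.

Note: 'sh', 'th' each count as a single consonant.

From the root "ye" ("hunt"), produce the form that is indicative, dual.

shethefye

Attach number dual ef- → efye.
Attach mood indicative shath- → shathefye.
Apply vowel harmony: shathefye → shethefye.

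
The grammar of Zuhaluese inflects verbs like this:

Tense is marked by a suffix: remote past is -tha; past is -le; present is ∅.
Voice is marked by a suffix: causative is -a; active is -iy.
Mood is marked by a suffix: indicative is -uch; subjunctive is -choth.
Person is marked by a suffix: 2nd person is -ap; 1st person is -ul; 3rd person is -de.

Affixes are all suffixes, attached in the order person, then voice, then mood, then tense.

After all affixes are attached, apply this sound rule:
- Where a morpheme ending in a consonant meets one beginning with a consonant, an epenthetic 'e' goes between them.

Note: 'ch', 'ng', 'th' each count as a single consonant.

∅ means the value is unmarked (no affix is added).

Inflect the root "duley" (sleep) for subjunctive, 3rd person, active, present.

duleyedeiyechoth

Attach person 3rd person -de → duleyde.
Attach voice active -iy → duleydeiy.
Attach mood subjunctive -choth → duleydeiychoth.
tense = present: zero marking, form stays duleydeiychoth.
Apply epenthesis: duleydeiychoth → duleyedeiyechoth.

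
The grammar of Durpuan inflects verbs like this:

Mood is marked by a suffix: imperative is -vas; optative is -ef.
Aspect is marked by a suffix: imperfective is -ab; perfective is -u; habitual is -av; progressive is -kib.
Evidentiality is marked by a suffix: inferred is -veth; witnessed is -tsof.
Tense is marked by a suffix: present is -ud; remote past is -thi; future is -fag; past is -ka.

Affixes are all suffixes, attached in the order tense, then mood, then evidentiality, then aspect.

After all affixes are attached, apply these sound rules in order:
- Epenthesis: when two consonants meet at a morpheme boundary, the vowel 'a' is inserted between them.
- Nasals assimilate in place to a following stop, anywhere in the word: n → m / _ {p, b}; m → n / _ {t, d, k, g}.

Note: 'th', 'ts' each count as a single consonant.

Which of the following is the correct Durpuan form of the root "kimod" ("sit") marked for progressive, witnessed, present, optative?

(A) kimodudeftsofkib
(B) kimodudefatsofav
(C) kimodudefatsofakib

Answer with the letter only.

Attach tense present -ud → kimodud.
Attach mood optative -ef → kimodudef.
Attach evidentiality witnessed -tsof → kimodudeftsof.
Attach aspect progressive -kib → kimodudeftsofkib.
Apply epenthesis: kimodudeftsofkib → kimodudefatsofakib.
Nasal assimilation: no change.
So the correct form is kimodudefatsofakib, option (C).
(A) kimodudeftsofkib is wrong: it fails to apply the sound rule(s).
(B) kimodudefatsofav is wrong: it uses habitual instead of progressive for aspect.

C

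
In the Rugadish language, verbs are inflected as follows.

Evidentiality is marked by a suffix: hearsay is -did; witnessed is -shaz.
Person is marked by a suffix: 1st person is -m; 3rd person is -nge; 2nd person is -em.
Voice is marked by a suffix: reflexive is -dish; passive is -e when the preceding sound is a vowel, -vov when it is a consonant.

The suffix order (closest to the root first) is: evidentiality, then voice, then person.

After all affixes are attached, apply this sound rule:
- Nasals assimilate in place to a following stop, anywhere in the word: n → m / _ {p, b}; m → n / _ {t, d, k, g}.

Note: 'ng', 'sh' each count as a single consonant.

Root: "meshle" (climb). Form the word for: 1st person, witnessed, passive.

meshleshazvovm

Attach evidentiality witnessed -shaz → meshleshaz.
Attach voice passive -vov (after consonant 'z') → meshleshazvov.
Attach person 1st person -m → meshleshazvovm.
Nasal assimilation: no change.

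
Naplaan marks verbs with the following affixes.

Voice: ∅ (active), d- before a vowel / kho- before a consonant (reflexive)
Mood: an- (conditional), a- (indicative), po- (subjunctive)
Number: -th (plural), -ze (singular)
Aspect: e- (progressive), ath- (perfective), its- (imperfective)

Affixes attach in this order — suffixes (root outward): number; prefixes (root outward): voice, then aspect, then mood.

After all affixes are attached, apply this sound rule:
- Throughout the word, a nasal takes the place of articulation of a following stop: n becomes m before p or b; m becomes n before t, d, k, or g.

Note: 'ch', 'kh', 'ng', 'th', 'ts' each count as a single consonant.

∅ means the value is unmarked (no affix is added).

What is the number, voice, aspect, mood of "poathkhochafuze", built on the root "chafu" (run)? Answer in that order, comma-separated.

singular, reflexive, perfective, subjunctive

Segment: po-ath-kho-chafu-ze.
number: -ze → singular.
voice: d/kho- → reflexive.
aspect: ath- → perfective.
mood: po- → subjunctive.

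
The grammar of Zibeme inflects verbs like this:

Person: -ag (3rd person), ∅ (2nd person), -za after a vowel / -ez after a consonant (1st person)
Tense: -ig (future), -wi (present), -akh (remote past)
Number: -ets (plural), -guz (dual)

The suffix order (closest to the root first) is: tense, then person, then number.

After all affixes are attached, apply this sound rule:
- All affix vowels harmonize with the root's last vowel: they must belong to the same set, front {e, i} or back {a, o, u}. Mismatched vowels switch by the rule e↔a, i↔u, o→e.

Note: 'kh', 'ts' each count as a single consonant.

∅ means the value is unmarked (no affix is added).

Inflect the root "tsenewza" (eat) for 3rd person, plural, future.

Attach tense future -ig → tsenewzaig.
Attach person 3rd person -ag → tsenewzaigag.
Attach number plural -ets → tsenewzaigagets.
Apply vowel harmony: tsenewzaigagets → tsenewzaugagats.

tsenewzaugagats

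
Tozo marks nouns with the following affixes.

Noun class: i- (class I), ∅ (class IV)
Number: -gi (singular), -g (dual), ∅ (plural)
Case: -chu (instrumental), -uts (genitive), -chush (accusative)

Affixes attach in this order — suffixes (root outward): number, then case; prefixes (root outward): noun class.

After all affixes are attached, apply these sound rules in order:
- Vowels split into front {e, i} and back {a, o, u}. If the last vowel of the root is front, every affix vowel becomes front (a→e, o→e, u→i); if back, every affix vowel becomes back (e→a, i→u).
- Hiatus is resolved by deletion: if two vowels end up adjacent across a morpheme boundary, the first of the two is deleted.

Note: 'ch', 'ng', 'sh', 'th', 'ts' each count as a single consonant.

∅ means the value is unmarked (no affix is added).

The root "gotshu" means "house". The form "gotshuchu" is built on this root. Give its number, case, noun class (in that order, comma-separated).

Segment: gotshu-chu.
number: ∅ → plural.
case: -chu → instrumental.
noun class: ∅ → class IV.

plural, instrumental, class IV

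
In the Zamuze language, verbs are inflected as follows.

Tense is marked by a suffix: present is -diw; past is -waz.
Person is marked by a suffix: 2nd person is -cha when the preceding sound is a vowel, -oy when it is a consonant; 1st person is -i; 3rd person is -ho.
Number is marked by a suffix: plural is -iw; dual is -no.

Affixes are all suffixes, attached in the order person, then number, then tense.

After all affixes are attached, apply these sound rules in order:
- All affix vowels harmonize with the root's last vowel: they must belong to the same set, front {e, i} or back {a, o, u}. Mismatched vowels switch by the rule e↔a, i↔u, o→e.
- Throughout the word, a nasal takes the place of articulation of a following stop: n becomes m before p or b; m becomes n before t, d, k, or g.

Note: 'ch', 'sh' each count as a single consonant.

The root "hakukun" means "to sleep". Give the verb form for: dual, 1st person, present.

hakukununoduw

Attach person 1st person -i → hakukuni.
Attach number dual -no → hakukunino.
Attach tense present -diw → hakukuninodiw.
Apply vowel harmony: hakukuninodiw → hakukununoduw.
Nasal assimilation: no change.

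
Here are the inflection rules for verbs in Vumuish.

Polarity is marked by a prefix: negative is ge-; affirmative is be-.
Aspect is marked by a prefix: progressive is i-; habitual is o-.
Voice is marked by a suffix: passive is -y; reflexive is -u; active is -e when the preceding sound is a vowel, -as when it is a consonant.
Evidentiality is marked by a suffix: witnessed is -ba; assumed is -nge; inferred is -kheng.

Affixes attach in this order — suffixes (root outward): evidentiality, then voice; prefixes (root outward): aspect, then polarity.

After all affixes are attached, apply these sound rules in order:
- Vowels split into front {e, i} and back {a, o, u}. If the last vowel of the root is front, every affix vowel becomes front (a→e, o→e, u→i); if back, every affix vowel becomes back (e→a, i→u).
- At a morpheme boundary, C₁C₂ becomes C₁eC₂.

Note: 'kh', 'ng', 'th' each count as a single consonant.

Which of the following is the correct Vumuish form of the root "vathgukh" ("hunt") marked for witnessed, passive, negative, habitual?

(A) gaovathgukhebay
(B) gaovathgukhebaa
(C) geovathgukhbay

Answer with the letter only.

A

Attach aspect habitual o- → ovathgukh.
Attach evidentiality witnessed -ba → ovathgukhba.
Attach polarity negative ge- → geovathgukhba.
Attach voice passive -y → geovathgukhbay.
Apply vowel harmony: geovathgukhbay → gaovathgukhbay.
Apply epenthesis: gaovathgukhbay → gaovathgukhebay.
So the correct form is gaovathgukhebay, option (A).
(B) gaovathgukhebaa is wrong: it uses active instead of passive for voice.
(C) geovathgukhbay is wrong: it fails to apply the sound rule(s).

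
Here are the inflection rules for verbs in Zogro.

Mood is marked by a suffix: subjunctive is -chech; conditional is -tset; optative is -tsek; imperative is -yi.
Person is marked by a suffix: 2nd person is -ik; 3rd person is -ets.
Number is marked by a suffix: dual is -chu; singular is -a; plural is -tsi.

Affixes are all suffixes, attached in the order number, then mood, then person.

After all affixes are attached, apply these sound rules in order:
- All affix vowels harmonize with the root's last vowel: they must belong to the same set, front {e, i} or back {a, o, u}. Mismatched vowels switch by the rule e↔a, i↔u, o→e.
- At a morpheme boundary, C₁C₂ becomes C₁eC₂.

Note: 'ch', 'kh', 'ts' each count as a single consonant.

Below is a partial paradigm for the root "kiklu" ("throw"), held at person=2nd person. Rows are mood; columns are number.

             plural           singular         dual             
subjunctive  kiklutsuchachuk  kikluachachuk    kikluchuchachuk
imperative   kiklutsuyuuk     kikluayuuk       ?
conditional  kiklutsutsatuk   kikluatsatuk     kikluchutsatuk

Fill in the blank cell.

kikluchuyuuk

Attach number dual -chu → kikluchu.
Attach mood imperative -yi → kikluchuyi.
Attach person 2nd person -ik → kikluchuyiik.
Apply vowel harmony: kikluchuyiik → kikluchuyuuk.
Epenthesis: no change.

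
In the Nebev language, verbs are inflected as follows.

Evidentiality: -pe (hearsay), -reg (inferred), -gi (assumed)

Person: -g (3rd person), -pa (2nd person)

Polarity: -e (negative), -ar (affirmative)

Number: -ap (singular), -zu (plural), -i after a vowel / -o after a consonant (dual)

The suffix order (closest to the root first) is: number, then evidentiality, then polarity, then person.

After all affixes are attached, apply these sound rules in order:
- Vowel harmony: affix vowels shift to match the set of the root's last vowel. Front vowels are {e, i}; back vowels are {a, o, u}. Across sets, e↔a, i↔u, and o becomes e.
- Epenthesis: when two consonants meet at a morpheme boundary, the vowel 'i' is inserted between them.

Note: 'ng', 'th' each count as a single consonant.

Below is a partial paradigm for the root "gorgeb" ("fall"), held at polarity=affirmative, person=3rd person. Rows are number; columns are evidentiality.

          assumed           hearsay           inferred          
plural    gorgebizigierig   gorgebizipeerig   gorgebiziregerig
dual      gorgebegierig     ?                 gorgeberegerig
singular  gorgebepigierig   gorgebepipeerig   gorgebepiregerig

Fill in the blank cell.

Attach number dual -o (after consonant 'b') → gorgebo.
Attach evidentiality hearsay -pe → gorgebope.
Attach polarity affirmative -ar → gorgebopear.
Attach person 3rd person -g → gorgebopearg.
Apply vowel harmony: gorgebopearg → gorgebepeerg.
Apply epenthesis: gorgebepeerg → gorgebepeerig.

gorgebepeerig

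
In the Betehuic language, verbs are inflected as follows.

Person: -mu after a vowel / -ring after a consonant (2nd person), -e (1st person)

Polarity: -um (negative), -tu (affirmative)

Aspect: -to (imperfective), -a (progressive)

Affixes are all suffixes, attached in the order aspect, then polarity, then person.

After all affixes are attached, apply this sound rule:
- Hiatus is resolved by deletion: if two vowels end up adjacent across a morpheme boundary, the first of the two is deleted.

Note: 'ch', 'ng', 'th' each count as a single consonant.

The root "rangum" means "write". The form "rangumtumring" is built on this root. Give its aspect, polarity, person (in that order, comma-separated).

imperfective, negative, 2nd person

Segment: rangum-to-um-ring.
aspect: -to → imperfective.
polarity: -um → negative.
person: -mu/ring → 2nd person.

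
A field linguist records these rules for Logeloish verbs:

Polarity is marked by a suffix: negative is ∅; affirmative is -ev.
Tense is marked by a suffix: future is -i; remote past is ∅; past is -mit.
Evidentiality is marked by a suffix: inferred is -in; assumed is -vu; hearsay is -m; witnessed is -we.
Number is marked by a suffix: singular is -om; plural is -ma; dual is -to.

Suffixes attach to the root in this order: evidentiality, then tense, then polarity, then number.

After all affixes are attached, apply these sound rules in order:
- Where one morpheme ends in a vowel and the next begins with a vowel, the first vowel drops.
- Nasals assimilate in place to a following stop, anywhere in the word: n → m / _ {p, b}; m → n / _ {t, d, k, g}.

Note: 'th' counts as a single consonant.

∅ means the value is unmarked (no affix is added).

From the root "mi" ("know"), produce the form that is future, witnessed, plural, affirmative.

miwevma

Attach evidentiality witnessed -we → miwe.
Attach tense future -i → miwei.
Attach polarity affirmative -ev → miweiev.
Attach number plural -ma → miweievma.
Apply vowel deletion: miweievma → miwevma.
Nasal assimilation: no change.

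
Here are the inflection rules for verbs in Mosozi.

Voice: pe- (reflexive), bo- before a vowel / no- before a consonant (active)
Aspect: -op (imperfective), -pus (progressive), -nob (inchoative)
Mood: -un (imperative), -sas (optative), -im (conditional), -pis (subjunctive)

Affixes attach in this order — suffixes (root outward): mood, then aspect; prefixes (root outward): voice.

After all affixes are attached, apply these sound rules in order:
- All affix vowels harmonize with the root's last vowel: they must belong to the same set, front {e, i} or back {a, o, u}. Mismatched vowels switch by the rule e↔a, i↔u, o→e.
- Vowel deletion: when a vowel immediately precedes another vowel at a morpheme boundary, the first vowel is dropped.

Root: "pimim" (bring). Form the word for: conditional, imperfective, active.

nepimimimep

Attach mood conditional -im → pimimim.
Attach voice active no- (before consonant 'p') → nopimimim.
Attach aspect imperfective -op → nopimimimop.
Apply vowel harmony: nopimimimop → nepimimimep.
Vowel deletion: no change.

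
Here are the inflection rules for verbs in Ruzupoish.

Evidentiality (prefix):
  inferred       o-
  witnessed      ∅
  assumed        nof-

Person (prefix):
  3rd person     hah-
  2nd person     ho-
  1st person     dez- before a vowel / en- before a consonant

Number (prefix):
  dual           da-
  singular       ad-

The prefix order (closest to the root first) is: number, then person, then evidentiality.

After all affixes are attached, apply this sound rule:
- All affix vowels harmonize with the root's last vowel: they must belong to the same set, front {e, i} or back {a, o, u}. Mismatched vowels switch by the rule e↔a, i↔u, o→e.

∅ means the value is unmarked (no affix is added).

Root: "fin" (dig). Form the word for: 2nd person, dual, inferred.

ehedefin

Attach number dual da- → dafin.
Attach person 2nd person ho- → hodafin.
Attach evidentiality inferred o- → ohodafin.
Apply vowel harmony: ohodafin → ehedefin.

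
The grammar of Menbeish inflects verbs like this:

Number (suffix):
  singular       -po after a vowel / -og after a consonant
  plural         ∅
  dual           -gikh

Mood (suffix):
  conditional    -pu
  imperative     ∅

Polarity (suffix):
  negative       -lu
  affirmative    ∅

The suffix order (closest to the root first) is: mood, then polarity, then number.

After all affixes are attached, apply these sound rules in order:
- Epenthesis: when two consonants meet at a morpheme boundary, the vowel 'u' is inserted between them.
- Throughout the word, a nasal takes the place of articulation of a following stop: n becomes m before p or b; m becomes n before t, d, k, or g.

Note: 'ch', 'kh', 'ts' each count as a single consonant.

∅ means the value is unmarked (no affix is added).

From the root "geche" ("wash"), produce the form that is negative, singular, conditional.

gechepulupo

Attach mood conditional -pu → gechepu.
Attach polarity negative -lu → gechepulu.
Attach number singular -po (after vowel 'u') → gechepulupo.
Epenthesis: no change.
Nasal assimilation: no change.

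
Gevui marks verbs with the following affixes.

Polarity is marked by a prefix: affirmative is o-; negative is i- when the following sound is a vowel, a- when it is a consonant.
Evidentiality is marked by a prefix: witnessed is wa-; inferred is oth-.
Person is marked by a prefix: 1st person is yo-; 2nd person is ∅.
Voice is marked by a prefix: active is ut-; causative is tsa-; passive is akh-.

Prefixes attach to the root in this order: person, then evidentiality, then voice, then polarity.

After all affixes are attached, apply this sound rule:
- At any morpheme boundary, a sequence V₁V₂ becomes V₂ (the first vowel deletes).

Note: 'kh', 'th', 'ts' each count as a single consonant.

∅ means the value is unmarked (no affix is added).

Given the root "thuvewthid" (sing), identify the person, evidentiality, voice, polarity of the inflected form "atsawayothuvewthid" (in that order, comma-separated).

1st person, witnessed, causative, negative

Segment: a-tsa-wa-yo-thuvewthid.
person: yo- → 1st person.
evidentiality: wa- → witnessed.
voice: tsa- → causative.
polarity: i/a- → negative.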